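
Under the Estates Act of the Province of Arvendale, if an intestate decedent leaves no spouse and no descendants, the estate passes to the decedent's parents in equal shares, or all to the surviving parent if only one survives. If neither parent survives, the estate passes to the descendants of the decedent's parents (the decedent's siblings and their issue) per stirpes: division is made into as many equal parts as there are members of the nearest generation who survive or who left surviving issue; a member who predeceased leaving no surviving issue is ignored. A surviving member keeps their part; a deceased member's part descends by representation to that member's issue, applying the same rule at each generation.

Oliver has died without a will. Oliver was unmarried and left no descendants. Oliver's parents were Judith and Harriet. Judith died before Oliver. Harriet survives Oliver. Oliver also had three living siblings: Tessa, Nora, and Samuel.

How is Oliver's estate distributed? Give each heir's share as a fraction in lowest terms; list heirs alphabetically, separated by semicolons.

Only one parent, Harriet, survives, so Harriet takes the entire estate. The siblings take nothing because a surviving parent has priority.

Harriet 1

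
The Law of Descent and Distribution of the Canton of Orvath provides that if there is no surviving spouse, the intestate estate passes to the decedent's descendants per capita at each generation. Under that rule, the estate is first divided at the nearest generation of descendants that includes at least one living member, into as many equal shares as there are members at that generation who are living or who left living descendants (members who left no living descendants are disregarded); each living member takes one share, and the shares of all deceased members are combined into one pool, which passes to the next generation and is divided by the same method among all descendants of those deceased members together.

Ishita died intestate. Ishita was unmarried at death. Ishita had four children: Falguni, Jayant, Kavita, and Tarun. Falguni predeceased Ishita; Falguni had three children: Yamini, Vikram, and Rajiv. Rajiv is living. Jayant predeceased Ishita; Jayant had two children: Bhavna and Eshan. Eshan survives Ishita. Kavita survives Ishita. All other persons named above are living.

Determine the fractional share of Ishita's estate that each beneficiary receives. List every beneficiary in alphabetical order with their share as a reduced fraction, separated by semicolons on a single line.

There is no surviving spouse, so the entire estate passes to Ishita's descendants per capita at each generation.
At generation 1 (Falguni, Jayant, Kavita, Tarun) there are 4 shares of (1)/4 = 1/4 each.
Living: Kavita and Tarun — each takes 1/4.
Deceased: Falguni and Jayant. Their combined 1/2 is pooled and carried to generation 2.
At generation 2 (Yamini, Vikram, Rajiv, Bhavna, Eshan) there are 5 shares of (1/2)/5 = 1/10 each.
Living: Yamini, Vikram, Rajiv, Bhavna, and Eshan — each takes 1/10.

Bhavna 1/10; Eshan 1/10; Kavita 1/4; Rajiv 1/10; Tarun 1/4; Vikram 1/10; Yamini 1/10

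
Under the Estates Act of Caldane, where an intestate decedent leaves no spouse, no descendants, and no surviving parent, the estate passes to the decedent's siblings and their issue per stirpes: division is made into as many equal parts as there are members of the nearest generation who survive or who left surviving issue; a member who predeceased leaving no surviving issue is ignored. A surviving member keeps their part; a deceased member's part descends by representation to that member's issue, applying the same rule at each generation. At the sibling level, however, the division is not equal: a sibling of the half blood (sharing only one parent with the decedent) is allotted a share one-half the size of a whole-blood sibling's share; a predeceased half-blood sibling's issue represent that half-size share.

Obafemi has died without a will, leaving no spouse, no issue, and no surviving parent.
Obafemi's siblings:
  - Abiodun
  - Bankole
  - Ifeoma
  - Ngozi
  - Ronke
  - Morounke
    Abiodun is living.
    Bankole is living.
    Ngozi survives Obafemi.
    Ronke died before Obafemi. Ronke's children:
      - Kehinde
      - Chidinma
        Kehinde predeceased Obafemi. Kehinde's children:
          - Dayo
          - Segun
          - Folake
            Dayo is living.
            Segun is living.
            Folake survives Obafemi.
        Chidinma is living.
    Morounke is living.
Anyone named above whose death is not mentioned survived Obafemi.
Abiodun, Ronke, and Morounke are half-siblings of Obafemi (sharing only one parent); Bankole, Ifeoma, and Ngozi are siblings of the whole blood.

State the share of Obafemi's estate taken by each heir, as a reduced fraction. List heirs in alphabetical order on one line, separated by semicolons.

Abiodun 1/9; Bankole 2/9; Chidinma 1/18; Dayo 1/54; Folake 1/54; Ifeoma 2/9; Morounke 1/9; Ngozi 2/9; Segun 1/54

No spouse, descendants, or parent survives, so the estate passes to Obafemi's siblings per stirpes.
Half-blood siblings count for one-half the weight of whole-blood siblings at the initial division.
Dividing 1 in proportion to weights (total weight 9/2): Abiodun (weight 1/2) → 1/9; Bankole (weight 1) → 2/9; Ifeoma (weight 1) → 2/9; Ngozi (weight 1) → 2/9; Ronke (weight 1/2) → 1/9; Morounke (weight 1/2) → 1/9.
Abiodun is living and takes 1/9.
Bankole is living and takes 2/9.
Ifeoma is living and takes 2/9.
Ngozi is living and takes 2/9.
Ronke predeceased; the 1/9 allotted to Ronke's branch passes to Ronke's issue by representation.
The 1/9 is divided into 2 equal shares of 1/18 among Kehinde, Chidinma.
Kehinde predeceased; the 1/18 allotted to Kehinde's branch passes to Kehinde's issue by representation.
The 1/18 is divided into 3 equal shares of 1/54 among Dayo, Segun, Folake.
Dayo is living and takes 1/54.
Segun is living and takes 1/54.
Folake is living and takes 1/54.
Chidinma is living and takes 1/18.
Morounke is living and takes 1/9.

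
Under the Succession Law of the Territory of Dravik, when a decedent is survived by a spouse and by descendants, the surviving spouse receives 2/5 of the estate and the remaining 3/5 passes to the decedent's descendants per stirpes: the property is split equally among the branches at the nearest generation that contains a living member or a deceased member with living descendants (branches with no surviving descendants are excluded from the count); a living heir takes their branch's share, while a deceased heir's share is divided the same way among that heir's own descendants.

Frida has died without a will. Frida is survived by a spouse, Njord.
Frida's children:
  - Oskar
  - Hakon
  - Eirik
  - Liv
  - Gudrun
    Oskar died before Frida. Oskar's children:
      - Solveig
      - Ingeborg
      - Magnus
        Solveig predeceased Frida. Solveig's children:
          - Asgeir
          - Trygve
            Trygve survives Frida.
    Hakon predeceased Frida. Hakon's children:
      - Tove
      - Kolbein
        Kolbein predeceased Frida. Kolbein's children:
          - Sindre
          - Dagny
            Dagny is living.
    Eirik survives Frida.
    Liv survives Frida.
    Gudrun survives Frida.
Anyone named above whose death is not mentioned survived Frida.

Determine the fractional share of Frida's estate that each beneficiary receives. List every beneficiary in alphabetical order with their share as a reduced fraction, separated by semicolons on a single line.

Asgeir 1/50; Dagny 3/100; Eirik 3/25; Gudrun 3/25; Ingeborg 1/25; Liv 3/25; Magnus 1/25; Njord 2/5; Sindre 3/100; Tove 3/50; Trygve 1/50

Njord, as surviving spouse, takes 2/5.
The remaining 3/5 passes to Frida's descendants per stirpes.
The 3/5 is divided into 5 equal shares of 3/25 among Oskar, Hakon, Eirik, Liv, Gudrun.
Oskar predeceased; the 3/25 allotted to Oskar's branch passes to Oskar's issue by representation.
The 3/25 is divided into 3 equal shares of 1/25 among Solveig, Ingeborg, Magnus.
Solveig predeceased; the 1/25 allotted to Solveig's branch passes to Solveig's issue by representation.
The 1/25 is divided into 2 equal shares of 1/50 among Asgeir, Trygve.
Asgeir is living and takes 1/50.
Trygve is living and takes 1/50.
Ingeborg is living and takes 1/25.
Magnus is living and takes 1/25.
Hakon predeceased; the 3/25 allotted to Hakon's branch passes to Hakon's issue by representation.
The 3/25 is divided into 2 equal shares of 3/50 among Tove, Kolbein.
Tove is living and takes 3/50.
Kolbein predeceased; the 3/50 allotted to Kolbein's branch passes to Kolbein's issue by representation.
The 3/50 is divided into 2 equal shares of 3/100 among Sindre, Dagny.
Sindre is living and takes 3/100.
Dagny is living and takes 3/100.
Eirik is living and takes 3/25.
Liv is living and takes 3/25.
Gudrun is living and takes 3/25.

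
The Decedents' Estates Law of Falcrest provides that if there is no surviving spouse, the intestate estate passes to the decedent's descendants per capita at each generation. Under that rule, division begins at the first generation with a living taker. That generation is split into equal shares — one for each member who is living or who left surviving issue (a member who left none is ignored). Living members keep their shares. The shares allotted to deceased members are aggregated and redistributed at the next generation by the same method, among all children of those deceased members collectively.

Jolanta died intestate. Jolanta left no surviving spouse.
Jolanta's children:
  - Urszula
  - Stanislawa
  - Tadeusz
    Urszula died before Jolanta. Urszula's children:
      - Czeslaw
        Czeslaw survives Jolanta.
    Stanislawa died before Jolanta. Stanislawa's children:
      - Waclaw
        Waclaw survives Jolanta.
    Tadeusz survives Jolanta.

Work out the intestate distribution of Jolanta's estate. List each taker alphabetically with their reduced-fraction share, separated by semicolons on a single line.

Czeslaw 1/3; Tadeusz 1/3; Waclaw 1/3

There is no surviving spouse, so the entire estate passes to Jolanta's descendants per capita at each generation.
At generation 1 (Urszula, Stanislawa, Tadeusz) there are 3 shares of (1)/3 = 1/3 each.
Living: Tadeusz — each takes 1/3.
Deceased: Urszula and Stanislawa. Their combined 2/3 is pooled and carried to generation 2.
At generation 2 (Czeslaw, Waclaw) there are 2 shares of (2/3)/2 = 1/3 each.
Living: Czeslaw and Waclaw — each takes 1/3.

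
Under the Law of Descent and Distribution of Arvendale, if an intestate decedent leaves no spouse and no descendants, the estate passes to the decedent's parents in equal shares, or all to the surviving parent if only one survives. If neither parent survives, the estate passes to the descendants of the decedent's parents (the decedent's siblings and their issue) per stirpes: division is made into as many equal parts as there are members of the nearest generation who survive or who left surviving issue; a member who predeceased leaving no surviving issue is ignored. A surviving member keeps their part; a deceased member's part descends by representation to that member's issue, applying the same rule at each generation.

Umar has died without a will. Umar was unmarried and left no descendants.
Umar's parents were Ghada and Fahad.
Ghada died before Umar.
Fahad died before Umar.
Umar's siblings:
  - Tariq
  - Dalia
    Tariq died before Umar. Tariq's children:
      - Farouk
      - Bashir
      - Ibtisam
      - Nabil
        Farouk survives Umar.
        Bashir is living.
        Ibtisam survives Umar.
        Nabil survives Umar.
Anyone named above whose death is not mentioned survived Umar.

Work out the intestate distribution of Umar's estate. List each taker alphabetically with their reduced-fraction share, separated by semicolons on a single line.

Bashir 1/8; Dalia 1/2; Farouk 1/8; Ibtisam 1/8; Nabil 1/8

Neither parent survives and there are no descendants, so the estate passes to Umar's siblings and their issue per stirpes.
The estate is divided into 2 equal shares of 1/2 among Tariq, Dalia.
Tariq predeceased; the 1/2 allotted to Tariq's branch passes to Tariq's issue by representation.
The 1/2 is divided into 4 equal shares of 1/8 among Farouk, Bashir, Ibtisam, Nabil.
Farouk is living and takes 1/8.
Bashir is living and takes 1/8.
Ibtisam is living and takes 1/8.
Nabil is living and takes 1/8.
Dalia is living and takes 1/2.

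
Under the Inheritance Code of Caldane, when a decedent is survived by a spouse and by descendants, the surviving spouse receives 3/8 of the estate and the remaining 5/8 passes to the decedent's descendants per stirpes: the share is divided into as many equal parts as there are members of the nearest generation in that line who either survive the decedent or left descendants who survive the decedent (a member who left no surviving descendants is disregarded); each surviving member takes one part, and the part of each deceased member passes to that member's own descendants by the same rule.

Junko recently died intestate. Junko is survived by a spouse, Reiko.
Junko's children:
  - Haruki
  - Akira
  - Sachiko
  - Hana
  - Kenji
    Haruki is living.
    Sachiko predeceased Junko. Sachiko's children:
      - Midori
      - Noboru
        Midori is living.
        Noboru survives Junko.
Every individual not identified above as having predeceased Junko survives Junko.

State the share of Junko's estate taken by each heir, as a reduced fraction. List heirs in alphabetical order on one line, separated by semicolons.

Akira 1/8; Hana 1/8; Haruki 1/8; Kenji 1/8; Midori 1/16; Noboru 1/16; Reiko 3/8

Reiko, as surviving spouse, takes 3/8.
The remaining 5/8 passes to Junko's descendants per stirpes.
The 5/8 is divided into 5 equal shares of 1/8 among Haruki, Akira, Sachiko, Hana, Kenji.
Haruki is living and takes 1/8.
Akira is living and takes 1/8.
Sachiko predeceased; the 1/8 allotted to Sachiko's branch passes to Sachiko's issue by representation.
The 1/8 is divided into 2 equal shares of 1/16 among Midori, Noboru.
Midori is living and takes 1/16.
Noboru is living and takes 1/16.
Hana is living and takes 1/8.
Kenji is living and takes 1/8.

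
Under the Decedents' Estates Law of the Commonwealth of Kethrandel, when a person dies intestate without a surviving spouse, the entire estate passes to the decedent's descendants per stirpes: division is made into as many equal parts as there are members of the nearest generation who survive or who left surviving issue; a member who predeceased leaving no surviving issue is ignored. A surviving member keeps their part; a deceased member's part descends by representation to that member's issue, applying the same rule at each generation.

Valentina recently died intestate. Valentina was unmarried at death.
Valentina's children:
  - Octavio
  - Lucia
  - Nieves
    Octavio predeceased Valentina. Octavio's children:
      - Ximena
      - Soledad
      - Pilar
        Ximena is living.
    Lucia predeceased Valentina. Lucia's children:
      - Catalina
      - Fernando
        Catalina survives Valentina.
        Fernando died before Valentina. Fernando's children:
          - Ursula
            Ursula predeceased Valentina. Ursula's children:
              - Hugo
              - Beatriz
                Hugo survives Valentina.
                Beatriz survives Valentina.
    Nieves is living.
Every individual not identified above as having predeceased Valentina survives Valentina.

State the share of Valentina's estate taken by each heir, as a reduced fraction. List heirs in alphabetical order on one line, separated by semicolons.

There is no surviving spouse, so the entire estate passes to Valentina's descendants per stirpes.
The estate is divided into 3 equal shares of 1/3 among Octavio, Lucia, Nieves.
Octavio predeceased; the 1/3 allotted to Octavio's branch passes to Octavio's issue by representation.
The 1/3 is divided into 3 equal shares of 1/9 among Ximena, Soledad, Pilar.
Ximena is living and takes 1/9.
Soledad is living and takes 1/9.
Pilar is living and takes 1/9.
Lucia predeceased; the 1/3 allotted to Lucia's branch passes to Lucia's issue by representation.
The 1/3 is divided into 2 equal shares of 1/6 among Catalina, Fernando.
Catalina is living and takes 1/6.
Fernando predeceased; the 1/6 allotted to Fernando's branch passes to Fernando's issue by representation.
Ursula's line is the sole branch at this level, so the full 1/6 passes to Ursula's issue by representation.
The 1/6 is divided into 2 equal shares of 1/12 among Hugo, Beatriz.
Hugo is living and takes 1/12.
Beatriz is living and takes 1/12.
Nieves is living and takes 1/3.

Beatriz 1/12; Catalina 1/6; Hugo 1/12; Nieves 1/3; Pilar 1/9; Soledad 1/9; Ximena 1/9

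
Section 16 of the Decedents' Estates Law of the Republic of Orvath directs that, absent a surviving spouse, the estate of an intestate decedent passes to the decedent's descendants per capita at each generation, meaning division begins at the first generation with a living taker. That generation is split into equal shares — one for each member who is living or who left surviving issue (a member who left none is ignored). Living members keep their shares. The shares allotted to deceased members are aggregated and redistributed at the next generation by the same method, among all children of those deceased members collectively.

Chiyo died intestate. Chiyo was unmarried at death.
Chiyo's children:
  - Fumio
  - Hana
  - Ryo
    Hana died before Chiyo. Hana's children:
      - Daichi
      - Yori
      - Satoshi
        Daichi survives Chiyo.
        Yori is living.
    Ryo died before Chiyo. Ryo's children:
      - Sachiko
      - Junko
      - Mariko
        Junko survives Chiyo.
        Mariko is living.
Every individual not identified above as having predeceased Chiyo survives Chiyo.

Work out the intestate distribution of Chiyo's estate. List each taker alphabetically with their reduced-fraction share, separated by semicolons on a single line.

There is no surviving spouse, so the entire estate passes to Chiyo's descendants per capita at each generation.
At generation 1 (Fumio, Hana, Ryo) there are 3 shares of (1)/3 = 1/3 each.
Living: Fumio — each takes 1/3.
Deceased: Hana and Ryo. Their combined 2/3 is pooled and carried to generation 2.
At generation 2 (Daichi, Yori, Satoshi, Sachiko, Junko, Mariko) there are 6 shares of (2/3)/6 = 1/9 each.
Living: Daichi, Yori, Satoshi, Sachiko, Junko, and Mariko — each takes 1/9.

Daichi 1/9; Fumio 1/3; Junko 1/9; Mariko 1/9; Sachiko 1/9; Satoshi 1/9; Yori 1/9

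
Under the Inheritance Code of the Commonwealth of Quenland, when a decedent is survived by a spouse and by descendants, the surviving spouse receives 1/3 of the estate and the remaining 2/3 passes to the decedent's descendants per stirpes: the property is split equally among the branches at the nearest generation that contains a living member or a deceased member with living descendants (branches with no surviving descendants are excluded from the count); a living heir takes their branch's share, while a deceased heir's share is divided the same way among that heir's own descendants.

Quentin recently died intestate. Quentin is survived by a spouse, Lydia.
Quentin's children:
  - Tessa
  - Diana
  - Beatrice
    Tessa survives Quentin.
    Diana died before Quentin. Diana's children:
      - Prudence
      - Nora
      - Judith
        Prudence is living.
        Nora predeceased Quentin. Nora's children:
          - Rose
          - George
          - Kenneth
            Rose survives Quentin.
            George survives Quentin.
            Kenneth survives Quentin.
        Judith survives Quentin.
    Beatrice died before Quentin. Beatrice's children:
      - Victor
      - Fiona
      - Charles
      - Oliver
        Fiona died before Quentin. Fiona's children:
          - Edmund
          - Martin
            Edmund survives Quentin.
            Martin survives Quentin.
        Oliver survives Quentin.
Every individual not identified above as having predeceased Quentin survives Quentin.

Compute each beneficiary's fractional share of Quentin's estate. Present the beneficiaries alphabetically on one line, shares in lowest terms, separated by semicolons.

Charles 1/18; Edmund 1/36; George 2/81; Judith 2/27; Kenneth 2/81; Lydia 1/3; Martin 1/36; Oliver 1/18; Prudence 2/27; Rose 2/81; Tessa 2/9; Victor 1/18

Lydia, as surviving spouse, takes 1/3.
The remaining 2/3 passes to Quentin's descendants per stirpes.
The 2/3 is divided into 3 equal shares of 2/9 among Tessa, Diana, Beatrice.
Tessa is living and takes 2/9.
Diana predeceased; the 2/9 allotted to Diana's branch passes to Diana's issue by representation.
The 2/9 is divided into 3 equal shares of 2/27 among Prudence, Nora, Judith.
Prudence is living and takes 2/27.
Nora predeceased; the 2/27 allotted to Nora's branch passes to Nora's issue by representation.
The 2/27 is divided into 3 equal shares of 2/81 among Rose, George, Kenneth.
Rose is living and takes 2/81.
George is living and takes 2/81.
Kenneth is living and takes 2/81.
Judith is living and takes 2/27.
Beatrice predeceased; the 2/9 allotted to Beatrice's branch passes to Beatrice's issue by representation.
The 2/9 is divided into 4 equal shares of 1/18 among Victor, Fiona, Charles, Oliver.
Victor is living and takes 1/18.
Fiona predeceased; the 1/18 allotted to Fiona's branch passes to Fiona's issue by representation.
The 1/18 is divided into 2 equal shares of 1/36 among Edmund, Martin.
Edmund is living and takes 1/36.
Martin is living and takes 1/36.
Charles is living and takes 1/18.
Oliver is living and takes 1/18.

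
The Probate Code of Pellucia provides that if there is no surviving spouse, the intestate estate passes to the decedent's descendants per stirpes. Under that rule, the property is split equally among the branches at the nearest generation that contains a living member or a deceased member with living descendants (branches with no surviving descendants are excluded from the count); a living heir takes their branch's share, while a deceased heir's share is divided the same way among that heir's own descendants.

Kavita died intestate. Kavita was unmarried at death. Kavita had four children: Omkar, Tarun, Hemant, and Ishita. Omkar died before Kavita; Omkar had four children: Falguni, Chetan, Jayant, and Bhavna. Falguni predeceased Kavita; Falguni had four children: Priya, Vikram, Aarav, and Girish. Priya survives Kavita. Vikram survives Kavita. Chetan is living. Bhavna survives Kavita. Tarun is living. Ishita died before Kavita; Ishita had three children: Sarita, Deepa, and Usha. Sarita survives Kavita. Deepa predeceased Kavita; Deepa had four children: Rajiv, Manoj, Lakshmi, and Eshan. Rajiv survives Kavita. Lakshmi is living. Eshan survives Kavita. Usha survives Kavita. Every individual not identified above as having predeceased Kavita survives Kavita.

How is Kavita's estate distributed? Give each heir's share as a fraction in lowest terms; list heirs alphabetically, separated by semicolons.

Aarav 1/64; Bhavna 1/16; Chetan 1/16; Eshan 1/48; Girish 1/64; Hemant 1/4; Jayant 1/16; Lakshmi 1/48; Manoj 1/48; Priya 1/64; Rajiv 1/48; Sarita 1/12; Tarun 1/4; Usha 1/12; Vikram 1/64

There is no surviving spouse, so the entire estate passes to Kavita's descendants per stirpes.
The estate is divided into 4 equal shares of 1/4 among Omkar, Tarun, Hemant, Ishita.
Omkar predeceased; the 1/4 allotted to Omkar's branch passes to Omkar's issue by representation.
The 1/4 is divided into 4 equal shares of 1/16 among Falguni, Chetan, Jayant, Bhavna.
Falguni predeceased; the 1/16 allotted to Falguni's branch passes to Falguni's issue by representation.
The 1/16 is divided into 4 equal shares of 1/64 among Priya, Vikram, Aarav, Girish.
Priya is living and takes 1/64.
Vikram is living and takes 1/64.
Aarav is living and takes 1/64.
Girish is living and takes 1/64.
Chetan is living and takes 1/16.
Jayant is living and takes 1/16.
Bhavna is living and takes 1/16.
Tarun is living and takes 1/4.
Hemant is living and takes 1/4.
Ishita predeceased; the 1/4 allotted to Ishita's branch passes to Ishita's issue by representation.
The 1/4 is divided into 3 equal shares of 1/12 among Sarita, Deepa, Usha.
Sarita is living and takes 1/12.
Deepa predeceased; the 1/12 allotted to Deepa's branch passes to Deepa's issue by representation.
The 1/12 is divided into 4 equal shares of 1/48 among Rajiv, Manoj, Lakshmi, Eshan.
Rajiv is living and takes 1/48.
Manoj is living and takes 1/48.
Lakshmi is living and takes 1/48.
Eshan is living and takes 1/48.
Usha is living and takes 1/12.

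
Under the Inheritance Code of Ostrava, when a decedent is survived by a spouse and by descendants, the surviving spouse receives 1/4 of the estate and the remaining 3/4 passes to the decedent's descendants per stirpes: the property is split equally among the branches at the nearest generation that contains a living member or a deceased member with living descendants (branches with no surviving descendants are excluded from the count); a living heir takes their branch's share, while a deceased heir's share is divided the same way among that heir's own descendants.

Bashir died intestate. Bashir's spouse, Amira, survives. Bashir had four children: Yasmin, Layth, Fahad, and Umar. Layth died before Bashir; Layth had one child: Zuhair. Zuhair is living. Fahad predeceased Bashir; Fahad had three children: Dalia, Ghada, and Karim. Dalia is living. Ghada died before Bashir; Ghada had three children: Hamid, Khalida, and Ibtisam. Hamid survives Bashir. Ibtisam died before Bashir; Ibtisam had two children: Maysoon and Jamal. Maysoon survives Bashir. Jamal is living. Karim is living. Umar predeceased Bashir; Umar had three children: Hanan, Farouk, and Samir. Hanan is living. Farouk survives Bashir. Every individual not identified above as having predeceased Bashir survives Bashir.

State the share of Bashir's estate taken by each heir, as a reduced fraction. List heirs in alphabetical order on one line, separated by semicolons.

Amira 1/4; Dalia 1/16; Farouk 1/16; Hamid 1/48; Hanan 1/16; Jamal 1/96; Karim 1/16; Khalida 1/48; Maysoon 1/96; Samir 1/16; Yasmin 3/16; Zuhair 3/16

Amira, as surviving spouse, takes 1/4.
The remaining 3/4 passes to Bashir's descendants per stirpes.
The 3/4 is divided into 4 equal shares of 3/16 among Yasmin, Layth, Fahad, Umar.
Yasmin is living and takes 3/16.
Layth predeceased; the 3/16 allotted to Layth's branch passes to Layth's issue by representation.
Zuhair is the sole taker at this level and receives the full 3/16.
Fahad predeceased; the 3/16 allotted to Fahad's branch passes to Fahad's issue by representation.
The 3/16 is divided into 3 equal shares of 1/16 among Dalia, Ghada, Karim.
Dalia is living and takes 1/16.
Ghada predeceased; the 1/16 allotted to Ghada's branch passes to Ghada's issue by representation.
The 1/16 is divided into 3 equal shares of 1/48 among Hamid, Khalida, Ibtisam.
Hamid is living and takes 1/48.
Khalida is living and takes 1/48.
Ibtisam predeceased; the 1/48 allotted to Ibtisam's branch passes to Ibtisam's issue by representation.
The 1/48 is divided into 2 equal shares of 1/96 among Maysoon, Jamal.
Maysoon is living and takes 1/96.
Jamal is living and takes 1/96.
Karim is living and takes 1/16.
Umar predeceased; the 3/16 allotted to Umar's branch passes to Umar's issue by representation.
The 3/16 is divided into 3 equal shares of 1/16 among Hanan, Farouk, Samir.
Hanan is living and takes 1/16.
Farouk is living and takes 1/16.
Samir is living and takes 1/16.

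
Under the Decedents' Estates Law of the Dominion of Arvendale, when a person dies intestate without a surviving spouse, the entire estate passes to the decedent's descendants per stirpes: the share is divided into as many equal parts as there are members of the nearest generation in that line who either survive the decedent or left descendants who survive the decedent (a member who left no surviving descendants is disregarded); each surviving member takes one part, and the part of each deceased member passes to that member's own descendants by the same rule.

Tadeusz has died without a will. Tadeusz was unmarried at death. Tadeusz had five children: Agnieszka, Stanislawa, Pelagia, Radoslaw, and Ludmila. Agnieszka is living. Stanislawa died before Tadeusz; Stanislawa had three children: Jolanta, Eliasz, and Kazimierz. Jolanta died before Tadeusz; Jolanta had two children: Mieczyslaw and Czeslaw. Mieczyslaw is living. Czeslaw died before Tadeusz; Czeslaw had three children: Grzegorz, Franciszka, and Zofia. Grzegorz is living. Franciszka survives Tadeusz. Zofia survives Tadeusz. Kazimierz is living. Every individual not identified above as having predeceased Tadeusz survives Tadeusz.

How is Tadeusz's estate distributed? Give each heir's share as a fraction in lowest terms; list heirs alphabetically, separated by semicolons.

There is no surviving spouse, so the entire estate passes to Tadeusz's descendants per stirpes.
The estate is divided into 5 equal shares of 1/5 among Agnieszka, Stanislawa, Pelagia, Radoslaw, Ludmila.
Agnieszka is living and takes 1/5.
Stanislawa predeceased; the 1/5 allotted to Stanislawa's branch passes to Stanislawa's issue by representation.
The 1/5 is divided into 3 equal shares of 1/15 among Jolanta, Eliasz, Kazimierz.
Jolanta predeceased; the 1/15 allotted to Jolanta's branch passes to Jolanta's issue by representation.
The 1/15 is divided into 2 equal shares of 1/30 among Mieczyslaw, Czeslaw.
Mieczyslaw is living and takes 1/30.
Czeslaw predeceased; the 1/30 allotted to Czeslaw's branch passes to Czeslaw's issue by representation.
The 1/30 is divided into 3 equal shares of 1/90 among Grzegorz, Franciszka, Zofia.
Grzegorz is living and takes 1/90.
Franciszka is living and takes 1/90.
Zofia is living and takes 1/90.
Eliasz is living and takes 1/15.
Kazimierz is living and takes 1/15.
Pelagia is living and takes 1/5.
Radoslaw is living and takes 1/5.
Ludmila is living and takes 1/5.

Agnieszka 1/5; Eliasz 1/15; Franciszka 1/90; Grzegorz 1/90; Kazimierz 1/15; Ludmila 1/5; Mieczyslaw 1/30; Pelagia 1/5; Radoslaw 1/5; Zofia 1/90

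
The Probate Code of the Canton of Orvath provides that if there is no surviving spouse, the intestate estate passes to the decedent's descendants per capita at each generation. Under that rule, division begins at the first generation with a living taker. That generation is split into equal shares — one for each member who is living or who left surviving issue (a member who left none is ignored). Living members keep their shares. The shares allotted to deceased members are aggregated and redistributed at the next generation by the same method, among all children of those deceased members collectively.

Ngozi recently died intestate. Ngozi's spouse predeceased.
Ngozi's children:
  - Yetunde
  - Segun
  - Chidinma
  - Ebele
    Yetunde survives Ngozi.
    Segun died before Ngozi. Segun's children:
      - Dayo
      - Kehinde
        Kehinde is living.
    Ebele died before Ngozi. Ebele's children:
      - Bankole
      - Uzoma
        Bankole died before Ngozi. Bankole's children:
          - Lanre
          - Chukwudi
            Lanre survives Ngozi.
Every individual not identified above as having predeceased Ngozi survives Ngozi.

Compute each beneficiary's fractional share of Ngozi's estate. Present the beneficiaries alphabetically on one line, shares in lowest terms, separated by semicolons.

Chidinma 1/4; Chukwudi 1/16; Dayo 1/8; Kehinde 1/8; Lanre 1/16; Uzoma 1/8; Yetunde 1/4

There is no surviving spouse, so the entire estate passes to Ngozi's descendants per capita at each generation.
At generation 1 (Yetunde, Segun, Chidinma, Ebele) there are 4 shares of (1)/4 = 1/4 each.
Living: Yetunde and Chidinma — each takes 1/4.
Deceased: Segun and Ebele. Their combined 1/2 is pooled and carried to generation 2.
At generation 2 (Dayo, Kehinde, Bankole, Uzoma) there are 4 shares of (1/2)/4 = 1/8 each.
Living: Dayo, Kehinde, and Uzoma — each takes 1/8.
Deceased: Bankole. That 1/8 share is carried to generation 3.
At generation 3 (Lanre, Chukwudi) there are 2 shares of (1/8)/2 = 1/16 each.
Living: Lanre and Chukwudi — each takes 1/16.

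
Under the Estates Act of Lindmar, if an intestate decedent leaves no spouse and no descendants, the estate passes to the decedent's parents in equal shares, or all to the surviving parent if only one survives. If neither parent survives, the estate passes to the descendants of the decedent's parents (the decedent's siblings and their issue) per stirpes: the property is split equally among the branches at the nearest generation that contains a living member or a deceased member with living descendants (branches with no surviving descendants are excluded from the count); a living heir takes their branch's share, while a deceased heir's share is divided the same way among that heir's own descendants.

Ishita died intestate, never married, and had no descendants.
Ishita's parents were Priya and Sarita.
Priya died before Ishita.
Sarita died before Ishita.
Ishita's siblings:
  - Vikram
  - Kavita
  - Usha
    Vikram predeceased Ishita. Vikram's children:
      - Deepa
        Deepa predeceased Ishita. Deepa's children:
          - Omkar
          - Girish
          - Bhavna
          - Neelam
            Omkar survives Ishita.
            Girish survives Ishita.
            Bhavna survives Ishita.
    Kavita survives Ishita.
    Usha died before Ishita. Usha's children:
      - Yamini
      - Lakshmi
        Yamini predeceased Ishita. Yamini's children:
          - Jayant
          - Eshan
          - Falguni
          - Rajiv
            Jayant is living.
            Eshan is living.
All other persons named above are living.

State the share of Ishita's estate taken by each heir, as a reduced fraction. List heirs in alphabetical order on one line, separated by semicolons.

Bhavna 1/12; Eshan 1/24; Falguni 1/24; Girish 1/12; Jayant 1/24; Kavita 1/3; Lakshmi 1/6; Neelam 1/12; Omkar 1/12; Rajiv 1/24

Neither parent survives and there are no descendants, so the estate passes to Ishita's siblings and their issue per stirpes.
The estate is divided into 3 equal shares of 1/3 among Vikram, Kavita, Usha.
Vikram predeceased; the 1/3 allotted to Vikram's branch passes to Vikram's issue by representation.
Deepa's line is the sole branch at this level, so the full 1/3 passes to Deepa's issue by representation.
The 1/3 is divided into 4 equal shares of 1/12 among Omkar, Girish, Bhavna, Neelam.
Omkar is living and takes 1/12.
Girish is living and takes 1/12.
Bhavna is living and takes 1/12.
Neelam is living and takes 1/12.
Kavita is living and takes 1/3.
Usha predeceased; the 1/3 allotted to Usha's branch passes to Usha's issue by representation.
The 1/3 is divided into 2 equal shares of 1/6 among Yamini, Lakshmi.
Yamini predeceased; the 1/6 allotted to Yamini's branch passes to Yamini's issue by representation.
The 1/6 is divided into 4 equal shares of 1/24 among Jayant, Eshan, Falguni, Rajiv.
Jayant is living and takes 1/24.
Eshan is living and takes 1/24.
Falguni is living and takes 1/24.
Rajiv is living and takes 1/24.
Lakshmi is living and takes 1/6.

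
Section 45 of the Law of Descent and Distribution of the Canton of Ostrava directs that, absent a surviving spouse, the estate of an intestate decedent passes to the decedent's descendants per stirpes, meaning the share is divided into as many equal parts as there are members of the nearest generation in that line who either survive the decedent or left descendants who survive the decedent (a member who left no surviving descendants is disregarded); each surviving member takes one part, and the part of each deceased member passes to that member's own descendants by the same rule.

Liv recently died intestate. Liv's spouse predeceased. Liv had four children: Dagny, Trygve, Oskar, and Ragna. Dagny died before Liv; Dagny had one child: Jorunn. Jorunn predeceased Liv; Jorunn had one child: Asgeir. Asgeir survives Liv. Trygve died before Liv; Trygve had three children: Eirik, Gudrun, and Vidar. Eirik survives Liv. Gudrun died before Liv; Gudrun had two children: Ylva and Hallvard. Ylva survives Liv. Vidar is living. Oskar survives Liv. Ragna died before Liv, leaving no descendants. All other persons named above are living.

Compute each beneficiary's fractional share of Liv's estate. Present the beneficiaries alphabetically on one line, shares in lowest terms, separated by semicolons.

There is no surviving spouse, so the entire estate passes to Liv's descendants per stirpes.
Ragna left no surviving issue, so that branch lapses and is disregarded.
The estate is divided into 3 equal shares of 1/3 among Dagny, Trygve, Oskar.
Dagny predeceased; the 1/3 allotted to Dagny's branch passes to Dagny's issue by representation.
Jorunn's line is the sole branch at this level, so the full 1/3 passes to Jorunn's issue by representation.
Asgeir is the sole taker at this level and receives the full 1/3.
Trygve predeceased; the 1/3 allotted to Trygve's branch passes to Trygve's issue by representation.
The 1/3 is divided into 3 equal shares of 1/9 among Eirik, Gudrun, Vidar.
Eirik is living and takes 1/9.
Gudrun predeceased; the 1/9 allotted to Gudrun's branch passes to Gudrun's issue by representation.
The 1/9 is divided into 2 equal shares of 1/18 among Ylva, Hallvard.
Ylva is living and takes 1/18.
Hallvard is living and takes 1/18.
Vidar is living and takes 1/9.
Oskar is living and takes 1/3.

Asgeir 1/3; Eirik 1/9; Hallvard 1/18; Oskar 1/3; Vidar 1/9; Ylva 1/18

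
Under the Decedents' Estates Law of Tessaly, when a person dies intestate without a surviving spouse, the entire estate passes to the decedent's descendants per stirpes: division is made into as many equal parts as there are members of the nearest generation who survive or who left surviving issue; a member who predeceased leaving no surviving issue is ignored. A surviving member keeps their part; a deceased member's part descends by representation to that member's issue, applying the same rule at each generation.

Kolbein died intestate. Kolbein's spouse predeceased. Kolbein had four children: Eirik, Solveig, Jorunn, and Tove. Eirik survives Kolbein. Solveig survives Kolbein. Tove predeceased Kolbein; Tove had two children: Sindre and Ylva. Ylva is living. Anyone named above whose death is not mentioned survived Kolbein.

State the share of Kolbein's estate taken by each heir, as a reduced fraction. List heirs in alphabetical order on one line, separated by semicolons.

There is no surviving spouse, so the entire estate passes to Kolbein's descendants per stirpes.
The estate is divided into 4 equal shares of 1/4 among Eirik, Solveig, Jorunn, Tove.
Eirik is living and takes 1/4.
Solveig is living and takes 1/4.
Jorunn is living and takes 1/4.
Tove predeceased; the 1/4 allotted to Tove's branch passes to Tove's issue by representation.
The 1/4 is divided into 2 equal shares of 1/8 among Sindre, Ylva.
Sindre is living and takes 1/8.
Ylva is living and takes 1/8.

Eirik 1/4; Jorunn 1/4; Sindre 1/8; Solveig 1/4; Ylva 1/8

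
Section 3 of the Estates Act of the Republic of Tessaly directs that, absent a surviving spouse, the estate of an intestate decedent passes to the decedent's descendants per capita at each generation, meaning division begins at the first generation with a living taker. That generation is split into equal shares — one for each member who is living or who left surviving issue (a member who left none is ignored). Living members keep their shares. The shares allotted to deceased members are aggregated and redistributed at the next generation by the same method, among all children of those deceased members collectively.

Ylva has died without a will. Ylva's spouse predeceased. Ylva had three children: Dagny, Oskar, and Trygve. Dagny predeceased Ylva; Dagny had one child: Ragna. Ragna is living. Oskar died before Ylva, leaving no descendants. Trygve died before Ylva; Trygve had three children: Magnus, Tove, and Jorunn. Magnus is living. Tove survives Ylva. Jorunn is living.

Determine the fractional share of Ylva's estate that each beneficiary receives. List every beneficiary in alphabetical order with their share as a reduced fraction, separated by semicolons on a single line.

Jorunn 1/4; Magnus 1/4; Ragna 1/4; Tove 1/4

There is no surviving spouse, so the entire estate passes to Ylva's descendants per capita at each generation.
No one at generation 1 (Dagny, Trygve) is living; moving to the next generation.
At generation 2 (Ragna, Magnus, Tove, Jorunn) there are 4 shares of (1)/4 = 1/4 each.
Living: Ragna, Magnus, Tove, and Jorunn — each takes 1/4.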